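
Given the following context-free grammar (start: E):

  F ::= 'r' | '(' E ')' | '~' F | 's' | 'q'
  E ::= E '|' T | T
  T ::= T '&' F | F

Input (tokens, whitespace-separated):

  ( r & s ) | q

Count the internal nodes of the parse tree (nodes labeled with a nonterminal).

[E [E [T [F ( [E [T [T [F r]] & [F s]]] )]]] | [T [F q]]]

11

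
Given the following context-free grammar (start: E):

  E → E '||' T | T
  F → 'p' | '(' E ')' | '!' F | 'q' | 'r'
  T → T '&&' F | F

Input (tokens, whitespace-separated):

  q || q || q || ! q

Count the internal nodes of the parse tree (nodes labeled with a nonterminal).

13

[E [E [E [E [T [F q]]] || [T [F q]]] || [T [F q]]] || [T [F ! [F q]]]]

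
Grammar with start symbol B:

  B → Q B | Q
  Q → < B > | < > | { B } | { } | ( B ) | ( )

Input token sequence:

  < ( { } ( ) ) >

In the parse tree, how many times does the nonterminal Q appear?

4

[B [Q < [B [Q ( [B [Q { }] [B [Q ( )]]] )]] >]]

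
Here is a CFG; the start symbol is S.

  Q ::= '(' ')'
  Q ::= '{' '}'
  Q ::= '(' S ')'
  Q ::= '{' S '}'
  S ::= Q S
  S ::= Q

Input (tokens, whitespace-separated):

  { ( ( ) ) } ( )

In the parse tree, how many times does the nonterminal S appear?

4

[S [Q { [S [Q ( [S [Q ( )]] )]] }] [S [Q ( )]]]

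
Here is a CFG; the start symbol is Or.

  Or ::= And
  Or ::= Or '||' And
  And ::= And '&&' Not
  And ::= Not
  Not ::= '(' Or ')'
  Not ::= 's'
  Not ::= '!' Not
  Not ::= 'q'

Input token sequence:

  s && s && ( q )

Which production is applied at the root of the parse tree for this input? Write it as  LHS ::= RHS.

Or ::= And

[Or [And [And [And [Not s]] && [Not s]] && [Not ( [Or [And [Not q]]] )]]]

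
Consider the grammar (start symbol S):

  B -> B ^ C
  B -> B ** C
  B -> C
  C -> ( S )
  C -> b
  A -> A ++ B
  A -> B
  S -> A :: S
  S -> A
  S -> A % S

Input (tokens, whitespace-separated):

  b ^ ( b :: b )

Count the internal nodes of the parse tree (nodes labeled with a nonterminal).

[S [A [B [B [C b]] ^ [C ( [S [A [B [C b]]] :: [S [A [B [C b]]]]] )]]]]

14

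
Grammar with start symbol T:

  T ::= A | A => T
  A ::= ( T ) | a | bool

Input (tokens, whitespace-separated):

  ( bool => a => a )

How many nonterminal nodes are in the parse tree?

8

[T [A ( [T [A bool] => [T [A a] => [T [A a]]]] )]]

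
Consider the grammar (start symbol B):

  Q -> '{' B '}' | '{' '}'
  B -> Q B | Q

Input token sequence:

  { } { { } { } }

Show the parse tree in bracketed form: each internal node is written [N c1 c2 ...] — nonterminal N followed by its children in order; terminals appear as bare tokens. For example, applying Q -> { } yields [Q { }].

[B [Q { }] [B [Q { [B [Q { }] [B [Q { }]]] }]]]

B
Q B
{ } B
{ } Q
{ } { B }
{ } { Q B }
{ } { { } B }
{ } { { } Q }
{ } { { } { } }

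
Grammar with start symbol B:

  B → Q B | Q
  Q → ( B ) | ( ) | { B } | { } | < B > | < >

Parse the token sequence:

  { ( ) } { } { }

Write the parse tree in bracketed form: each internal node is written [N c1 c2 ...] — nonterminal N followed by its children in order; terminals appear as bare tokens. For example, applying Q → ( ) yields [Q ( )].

B
Q B
{ B } B
{ Q } B
{ ( ) } B
{ ( ) } Q B
{ ( ) } { } B
{ ( ) } { } Q
{ ( ) } { } { }

[B [Q { [B [Q ( )]] }] [B [Q { }] [B [Q { }]]]]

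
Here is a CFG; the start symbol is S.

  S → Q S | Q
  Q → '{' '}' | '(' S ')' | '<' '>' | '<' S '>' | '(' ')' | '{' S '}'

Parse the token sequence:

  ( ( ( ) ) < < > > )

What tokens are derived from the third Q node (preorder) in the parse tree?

[S [Q ( [S [Q ( [S [Q ( )]] )] [S [Q < [S [Q < >]] >]]] )]]

( )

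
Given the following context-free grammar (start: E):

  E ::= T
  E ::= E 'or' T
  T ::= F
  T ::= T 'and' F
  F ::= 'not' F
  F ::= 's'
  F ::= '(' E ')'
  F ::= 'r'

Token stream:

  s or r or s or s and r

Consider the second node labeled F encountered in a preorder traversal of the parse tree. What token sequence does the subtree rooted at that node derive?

r

[E [E [E [E [T [F s]]] or [T [F r]]] or [T [F s]]] or [T [T [F s]] and [F r]]]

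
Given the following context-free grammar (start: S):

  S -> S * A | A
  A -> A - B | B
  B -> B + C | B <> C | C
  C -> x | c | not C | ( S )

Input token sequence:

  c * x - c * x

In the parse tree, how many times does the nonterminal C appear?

4

[S [S [S [A [B [C c]]]] * [A [A [B [C x]]] - [B [C c]]]] * [A [B [C x]]]]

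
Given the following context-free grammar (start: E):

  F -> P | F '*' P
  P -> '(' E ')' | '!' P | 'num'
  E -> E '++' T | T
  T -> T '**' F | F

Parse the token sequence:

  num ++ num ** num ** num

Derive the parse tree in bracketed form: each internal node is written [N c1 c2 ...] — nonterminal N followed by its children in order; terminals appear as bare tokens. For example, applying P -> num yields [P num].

[E [E [T [F [P num]]]] ++ [T [T [T [F [P num]]] ** [F [P num]]] ** [F [P num]]]]

E
E ++ T
T ++ T
F ++ T
P ++ T
num ++ T
num ++ T ** F
num ++ T ** F ** F
num ++ F ** F ** F
num ++ P ** F ** F
num ++ num ** F ** F
num ++ num ** P ** F
num ++ num ** num ** F
num ++ num ** num ** P
num ++ num ** num ** num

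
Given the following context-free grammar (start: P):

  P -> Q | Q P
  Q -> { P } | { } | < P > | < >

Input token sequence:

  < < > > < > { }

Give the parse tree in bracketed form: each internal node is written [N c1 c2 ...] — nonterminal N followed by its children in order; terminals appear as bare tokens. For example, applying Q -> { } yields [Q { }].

P
Q P
< P > P
< Q > P
< < > > P
< < > > Q P
< < > > < > P
< < > > < > Q
< < > > < > { }

[P [Q < [P [Q < >]] >] [P [Q < >] [P [Q { }]]]]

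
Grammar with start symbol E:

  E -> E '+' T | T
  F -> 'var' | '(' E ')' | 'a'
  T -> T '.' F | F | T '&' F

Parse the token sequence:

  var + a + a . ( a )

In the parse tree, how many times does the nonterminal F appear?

5

[E [E [E [T [F var]]] + [T [F a]]] + [T [T [F a]] . [F ( [E [T [F a]]] )]]]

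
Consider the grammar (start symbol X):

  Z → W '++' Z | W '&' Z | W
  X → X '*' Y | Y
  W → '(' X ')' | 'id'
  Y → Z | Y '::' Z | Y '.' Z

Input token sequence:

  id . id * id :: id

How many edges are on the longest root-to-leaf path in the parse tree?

[X [X [Y [Y [Z [W id]]] . [Z [W id]]]] * [Y [Y [Z [W id]]] :: [Z [W id]]]]

6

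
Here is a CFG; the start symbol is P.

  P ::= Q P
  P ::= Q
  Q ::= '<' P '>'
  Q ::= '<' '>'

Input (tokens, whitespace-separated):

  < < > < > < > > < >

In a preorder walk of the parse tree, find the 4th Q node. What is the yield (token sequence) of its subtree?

< >

[P [Q < [P [Q < >] [P [Q < >] [P [Q < >]]]] >] [P [Q < >]]]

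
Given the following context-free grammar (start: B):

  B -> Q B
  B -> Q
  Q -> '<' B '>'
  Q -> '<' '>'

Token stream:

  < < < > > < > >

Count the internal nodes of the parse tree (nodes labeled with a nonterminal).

8

[B [Q < [B [Q < [B [Q < >]] >] [B [Q < >]]] >]]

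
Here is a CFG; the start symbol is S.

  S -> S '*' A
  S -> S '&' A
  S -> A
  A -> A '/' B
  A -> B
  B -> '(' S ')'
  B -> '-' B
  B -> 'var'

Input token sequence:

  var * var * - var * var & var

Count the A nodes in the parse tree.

[S [S [S [S [S [A [B var]]] * [A [B var]]] * [A [B - [B var]]]] * [A [B var]]] & [A [B var]]]

5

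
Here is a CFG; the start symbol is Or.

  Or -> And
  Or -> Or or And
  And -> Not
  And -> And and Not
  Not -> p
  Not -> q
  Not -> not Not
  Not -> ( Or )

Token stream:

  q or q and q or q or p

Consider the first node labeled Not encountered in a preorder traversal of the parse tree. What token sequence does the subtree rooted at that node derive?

q

[Or [Or [Or [Or [And [Not q]]] or [And [And [Not q]] and [Not q]]] or [And [Not q]]] or [And [Not p]]]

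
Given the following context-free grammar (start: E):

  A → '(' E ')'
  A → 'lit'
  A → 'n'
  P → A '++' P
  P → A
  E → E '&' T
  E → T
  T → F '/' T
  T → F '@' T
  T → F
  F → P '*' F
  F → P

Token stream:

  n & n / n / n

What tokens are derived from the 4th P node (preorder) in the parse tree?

n

[E [E [T [F [P [A n]]]]] & [T [F [P [A n]]] / [T [F [P [A n]]] / [T [F [P [A n]]]]]]]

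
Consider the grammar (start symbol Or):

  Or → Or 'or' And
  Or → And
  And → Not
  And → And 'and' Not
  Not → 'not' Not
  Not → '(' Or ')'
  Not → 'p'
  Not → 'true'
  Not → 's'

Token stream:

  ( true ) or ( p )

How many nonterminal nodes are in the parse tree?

[Or [Or [And [Not ( [Or [And [Not true]]] )]]] or [And [Not ( [Or [And [Not p]]] )]]]

12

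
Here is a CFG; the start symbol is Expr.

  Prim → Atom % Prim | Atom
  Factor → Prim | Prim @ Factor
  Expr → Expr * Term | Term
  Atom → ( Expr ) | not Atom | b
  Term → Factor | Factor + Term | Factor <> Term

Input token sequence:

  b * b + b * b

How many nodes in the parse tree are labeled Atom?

[Expr [Expr [Expr [Term [Factor [Prim [Atom b]]]]] * [Term [Factor [Prim [Atom b]]] + [Term [Factor [Prim [Atom b]]]]]] * [Term [Factor [Prim [Atom b]]]]]

4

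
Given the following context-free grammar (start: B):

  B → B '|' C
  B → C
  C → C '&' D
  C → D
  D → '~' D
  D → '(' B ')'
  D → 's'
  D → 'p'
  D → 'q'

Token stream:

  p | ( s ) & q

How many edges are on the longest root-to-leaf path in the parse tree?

[B [B [C [D p]]] | [C [C [D ( [B [C [D s]]] )]] & [D q]]]

7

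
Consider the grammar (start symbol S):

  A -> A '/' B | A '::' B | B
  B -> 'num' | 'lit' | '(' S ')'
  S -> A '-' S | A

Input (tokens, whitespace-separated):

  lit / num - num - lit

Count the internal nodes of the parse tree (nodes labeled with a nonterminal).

11

[S [A [A [B lit]] / [B num]] - [S [A [B num]] - [S [A [B lit]]]]]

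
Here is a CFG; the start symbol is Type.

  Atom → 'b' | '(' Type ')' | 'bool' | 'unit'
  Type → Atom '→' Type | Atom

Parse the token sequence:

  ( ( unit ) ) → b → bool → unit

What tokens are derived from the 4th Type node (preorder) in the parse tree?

b → bool → unit

[Type [Atom ( [Type [Atom ( [Type [Atom unit]] )]] )] → [Type [Atom b] → [Type [Atom bool] → [Type [Atom unit]]]]]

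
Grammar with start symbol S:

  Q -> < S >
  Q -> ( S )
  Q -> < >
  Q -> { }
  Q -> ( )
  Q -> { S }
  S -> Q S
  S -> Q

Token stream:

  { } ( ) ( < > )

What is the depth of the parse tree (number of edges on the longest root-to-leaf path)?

[S [Q { }] [S [Q ( )] [S [Q ( [S [Q < >]] )]]]]

6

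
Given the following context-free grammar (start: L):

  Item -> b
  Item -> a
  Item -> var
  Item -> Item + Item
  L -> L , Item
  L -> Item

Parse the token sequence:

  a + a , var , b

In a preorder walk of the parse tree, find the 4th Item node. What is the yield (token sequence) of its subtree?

var

[L [L [L [Item [Item a] + [Item a]]] , [Item var]] , [Item b]]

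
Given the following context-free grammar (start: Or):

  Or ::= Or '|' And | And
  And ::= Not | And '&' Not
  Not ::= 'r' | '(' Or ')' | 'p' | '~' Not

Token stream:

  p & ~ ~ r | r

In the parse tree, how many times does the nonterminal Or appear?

2

[Or [Or [And [And [Not p]] & [Not ~ [Not ~ [Not r]]]]] | [And [Not r]]]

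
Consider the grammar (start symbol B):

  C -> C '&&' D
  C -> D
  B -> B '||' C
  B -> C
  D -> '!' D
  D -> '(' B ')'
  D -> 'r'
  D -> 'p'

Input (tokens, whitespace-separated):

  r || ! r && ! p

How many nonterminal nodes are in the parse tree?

[B [B [C [D r]]] || [C [C [D ! [D r]]] && [D ! [D p]]]]

10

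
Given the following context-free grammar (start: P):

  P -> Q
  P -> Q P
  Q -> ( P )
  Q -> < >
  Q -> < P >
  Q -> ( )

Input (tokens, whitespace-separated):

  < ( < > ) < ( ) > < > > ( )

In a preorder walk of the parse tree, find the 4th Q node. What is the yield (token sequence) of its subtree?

[P [Q < [P [Q ( [P [Q < >]] )] [P [Q < [P [Q ( )]] >] [P [Q < >]]]] >] [P [Q ( )]]]

< ( ) >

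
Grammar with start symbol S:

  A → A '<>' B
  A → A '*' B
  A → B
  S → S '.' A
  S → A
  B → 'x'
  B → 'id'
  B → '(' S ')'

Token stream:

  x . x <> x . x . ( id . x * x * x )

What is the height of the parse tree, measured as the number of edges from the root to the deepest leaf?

8

[S [S [S [S [A [B x]]] . [A [A [B x]] <> [B x]]] . [A [B x]]] . [A [B ( [S [S [A [B id]]] . [A [A [A [B x]] * [B x]] * [B x]]] )]]]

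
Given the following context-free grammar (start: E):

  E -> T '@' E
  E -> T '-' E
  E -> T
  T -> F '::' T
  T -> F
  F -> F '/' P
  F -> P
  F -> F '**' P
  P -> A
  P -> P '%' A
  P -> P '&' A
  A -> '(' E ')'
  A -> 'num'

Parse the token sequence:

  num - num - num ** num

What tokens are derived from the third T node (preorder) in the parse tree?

num ** num

[E [T [F [P [A num]]]] - [E [T [F [P [A num]]]] - [E [T [F [F [P [A num]]] ** [P [A num]]]]]]]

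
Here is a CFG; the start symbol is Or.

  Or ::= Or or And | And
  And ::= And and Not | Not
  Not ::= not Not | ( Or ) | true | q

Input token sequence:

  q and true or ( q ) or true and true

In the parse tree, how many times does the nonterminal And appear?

[Or [Or [Or [And [And [Not q]] and [Not true]]] or [And [Not ( [Or [And [Not q]]] )]]] or [And [And [Not true]] and [Not true]]]

6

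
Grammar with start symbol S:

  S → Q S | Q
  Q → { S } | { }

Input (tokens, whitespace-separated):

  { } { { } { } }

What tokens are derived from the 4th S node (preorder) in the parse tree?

[S [Q { }] [S [Q { [S [Q { }] [S [Q { }]]] }]]]

{ }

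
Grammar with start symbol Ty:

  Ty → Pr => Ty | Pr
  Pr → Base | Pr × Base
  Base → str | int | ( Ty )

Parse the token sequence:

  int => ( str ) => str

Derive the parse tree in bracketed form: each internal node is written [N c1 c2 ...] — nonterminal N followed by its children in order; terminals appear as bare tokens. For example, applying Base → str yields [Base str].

Ty
Pr => Ty
Base => Ty
int => Ty
int => Pr => Ty
int => Base => Ty
int => ( Ty ) => Ty
int => ( Pr ) => Ty
int => ( Base ) => Ty
int => ( str ) => Ty
int => ( str ) => Pr
int => ( str ) => Base
int => ( str ) => str

[Ty [Pr [Base int]] => [Ty [Pr [Base ( [Ty [Pr [Base str]]] )]] => [Ty [Pr [Base str]]]]]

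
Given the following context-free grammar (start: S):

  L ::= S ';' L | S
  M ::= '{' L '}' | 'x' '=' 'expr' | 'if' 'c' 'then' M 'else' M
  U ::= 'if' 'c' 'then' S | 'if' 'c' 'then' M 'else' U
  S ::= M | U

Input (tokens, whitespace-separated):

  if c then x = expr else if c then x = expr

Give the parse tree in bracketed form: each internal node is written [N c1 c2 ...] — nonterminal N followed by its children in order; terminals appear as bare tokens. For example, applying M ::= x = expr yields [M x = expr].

[S [U if c then [M x = expr] else [U if c then [S [M x = expr]]]]]

S
U
if c then M else U
if c then x = expr else U
if c then x = expr else if c then S
if c then x = expr else if c then M
if c then x = expr else if c then x = expr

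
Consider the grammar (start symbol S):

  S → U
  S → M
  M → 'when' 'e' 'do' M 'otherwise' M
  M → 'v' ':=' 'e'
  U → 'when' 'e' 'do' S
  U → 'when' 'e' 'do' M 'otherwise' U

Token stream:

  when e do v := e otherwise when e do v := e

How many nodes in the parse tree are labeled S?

[S [U when e do [M v := e] otherwise [U when e do [S [M v := e]]]]]

2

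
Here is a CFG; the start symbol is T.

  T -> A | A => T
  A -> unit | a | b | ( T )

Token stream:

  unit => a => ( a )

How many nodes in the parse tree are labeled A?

4

[T [A unit] => [T [A a] => [T [A ( [T [A a]] )]]]]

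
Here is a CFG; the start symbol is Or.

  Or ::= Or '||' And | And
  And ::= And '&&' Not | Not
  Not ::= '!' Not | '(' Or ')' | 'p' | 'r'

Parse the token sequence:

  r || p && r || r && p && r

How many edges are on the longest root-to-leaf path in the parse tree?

5

[Or [Or [Or [And [Not r]]] || [And [And [Not p]] && [Not r]]] || [And [And [And [Not r]] && [Not p]] && [Not r]]]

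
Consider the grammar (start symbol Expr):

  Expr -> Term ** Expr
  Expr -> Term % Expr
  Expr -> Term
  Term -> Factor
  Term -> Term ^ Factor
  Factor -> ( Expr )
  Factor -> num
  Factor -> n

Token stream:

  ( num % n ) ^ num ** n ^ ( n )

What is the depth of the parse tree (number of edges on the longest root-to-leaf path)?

[Expr [Term [Term [Factor ( [Expr [Term [Factor num]] % [Expr [Term [Factor n]]]] )]] ^ [Factor num]] ** [Expr [Term [Term [Factor n]] ^ [Factor ( [Expr [Term [Factor n]]] )]]]]

8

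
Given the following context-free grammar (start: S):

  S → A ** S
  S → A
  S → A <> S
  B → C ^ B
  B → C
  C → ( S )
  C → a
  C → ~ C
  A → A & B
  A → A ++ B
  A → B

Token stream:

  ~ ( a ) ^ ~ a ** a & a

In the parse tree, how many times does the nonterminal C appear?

[S [A [B [C ~ [C ( [S [A [B [C a]]]] )]] ^ [B [C ~ [C a]]]]] ** [S [A [A [B [C a]]] & [B [C a]]]]]

7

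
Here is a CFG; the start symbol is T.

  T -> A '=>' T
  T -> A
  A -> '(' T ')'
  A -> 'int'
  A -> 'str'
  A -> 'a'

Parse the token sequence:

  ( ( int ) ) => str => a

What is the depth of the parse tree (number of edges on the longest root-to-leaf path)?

[T [A ( [T [A ( [T [A int]] )]] )] => [T [A str] => [T [A a]]]]

6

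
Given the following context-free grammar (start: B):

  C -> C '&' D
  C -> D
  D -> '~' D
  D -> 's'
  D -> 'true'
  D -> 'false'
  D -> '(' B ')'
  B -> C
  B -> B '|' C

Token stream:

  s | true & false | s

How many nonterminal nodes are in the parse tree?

11

[B [B [B [C [D s]]] | [C [C [D true]] & [D false]]] | [C [D s]]]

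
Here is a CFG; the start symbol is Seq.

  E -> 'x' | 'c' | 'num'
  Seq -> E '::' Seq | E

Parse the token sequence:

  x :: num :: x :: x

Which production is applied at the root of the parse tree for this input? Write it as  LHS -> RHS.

Seq -> E '::' Seq

[Seq [E x] :: [Seq [E num] :: [Seq [E x] :: [Seq [E x]]]]]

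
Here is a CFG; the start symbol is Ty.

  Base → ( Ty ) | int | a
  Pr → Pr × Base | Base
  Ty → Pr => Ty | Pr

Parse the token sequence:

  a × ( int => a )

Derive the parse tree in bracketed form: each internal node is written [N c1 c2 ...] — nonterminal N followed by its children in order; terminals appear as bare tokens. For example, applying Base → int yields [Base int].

[Ty [Pr [Pr [Base a]] × [Base ( [Ty [Pr [Base int]] => [Ty [Pr [Base a]]]] )]]]

Ty
Pr
Pr × Base
Base × Base
a × Base
a × ( Ty )
a × ( Pr => Ty )
a × ( Base => Ty )
a × ( int => Ty )
a × ( int => Pr )
a × ( int => Base )
a × ( int => a )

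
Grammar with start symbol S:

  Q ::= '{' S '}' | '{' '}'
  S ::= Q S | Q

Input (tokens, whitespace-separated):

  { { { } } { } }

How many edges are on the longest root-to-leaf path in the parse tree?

[S [Q { [S [Q { [S [Q { }]] }] [S [Q { }]]] }]]

6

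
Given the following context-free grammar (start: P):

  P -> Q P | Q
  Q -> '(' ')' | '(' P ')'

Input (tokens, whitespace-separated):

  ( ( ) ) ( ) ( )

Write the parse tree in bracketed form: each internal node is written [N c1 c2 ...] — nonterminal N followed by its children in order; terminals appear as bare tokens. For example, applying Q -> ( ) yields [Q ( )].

[P [Q ( [P [Q ( )]] )] [P [Q ( )] [P [Q ( )]]]]

P
Q P
( P ) P
( Q ) P
( ( ) ) P
( ( ) ) Q P
( ( ) ) ( ) P
( ( ) ) ( ) Q
( ( ) ) ( ) ( )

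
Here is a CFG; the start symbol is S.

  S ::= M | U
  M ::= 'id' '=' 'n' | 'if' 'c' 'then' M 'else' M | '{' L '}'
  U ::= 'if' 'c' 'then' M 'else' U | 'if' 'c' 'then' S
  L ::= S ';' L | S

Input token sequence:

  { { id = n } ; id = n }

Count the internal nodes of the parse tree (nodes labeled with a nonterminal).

[S [M { [L [S [M { [L [S [M id = n]]] }]] ; [L [S [M id = n]]]] }]]

11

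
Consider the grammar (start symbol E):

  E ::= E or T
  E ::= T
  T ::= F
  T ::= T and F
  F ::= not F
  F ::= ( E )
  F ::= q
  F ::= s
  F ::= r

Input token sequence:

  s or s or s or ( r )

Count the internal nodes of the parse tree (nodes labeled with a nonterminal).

[E [E [E [E [T [F s]]] or [T [F s]]] or [T [F s]]] or [T [F ( [E [T [F r]]] )]]]

15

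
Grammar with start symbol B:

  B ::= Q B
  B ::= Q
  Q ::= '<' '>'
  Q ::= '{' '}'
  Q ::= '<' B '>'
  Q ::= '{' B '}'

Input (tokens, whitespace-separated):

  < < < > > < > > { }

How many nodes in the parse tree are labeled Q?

[B [Q < [B [Q < [B [Q < >]] >] [B [Q < >]]] >] [B [Q { }]]]

5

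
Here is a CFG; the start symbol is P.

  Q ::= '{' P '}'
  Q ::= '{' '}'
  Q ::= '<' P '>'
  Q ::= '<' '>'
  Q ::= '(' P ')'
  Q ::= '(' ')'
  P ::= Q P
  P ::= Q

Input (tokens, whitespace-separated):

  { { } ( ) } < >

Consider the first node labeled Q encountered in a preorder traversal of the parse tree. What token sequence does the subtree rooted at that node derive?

[P [Q { [P [Q { }] [P [Q ( )]]] }] [P [Q < >]]]

{ { } ( ) }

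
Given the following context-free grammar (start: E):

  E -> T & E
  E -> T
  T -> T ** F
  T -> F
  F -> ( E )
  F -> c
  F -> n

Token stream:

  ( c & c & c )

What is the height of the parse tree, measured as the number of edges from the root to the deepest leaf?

8

[E [T [F ( [E [T [F c]] & [E [T [F c]] & [E [T [F c]]]]] )]]]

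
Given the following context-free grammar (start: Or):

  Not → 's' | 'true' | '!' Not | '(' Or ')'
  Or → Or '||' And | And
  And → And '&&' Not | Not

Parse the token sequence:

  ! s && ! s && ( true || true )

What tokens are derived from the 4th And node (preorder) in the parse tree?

true

[Or [And [And [And [Not ! [Not s]]] && [Not ! [Not s]]] && [Not ( [Or [Or [And [Not true]]] || [And [Not true]]] )]]]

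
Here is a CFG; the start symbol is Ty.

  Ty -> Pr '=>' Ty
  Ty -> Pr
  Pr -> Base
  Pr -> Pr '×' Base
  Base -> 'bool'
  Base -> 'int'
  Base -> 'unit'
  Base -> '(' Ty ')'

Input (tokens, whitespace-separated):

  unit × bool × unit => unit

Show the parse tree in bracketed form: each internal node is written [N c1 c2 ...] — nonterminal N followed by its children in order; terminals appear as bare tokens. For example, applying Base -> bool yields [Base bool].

[Ty [Pr [Pr [Pr [Base unit]] × [Base bool]] × [Base unit]] => [Ty [Pr [Base unit]]]]

Ty
Pr => Ty
Pr × Base => Ty
Pr × Base × Base => Ty
Base × Base × Base => Ty
unit × Base × Base => Ty
unit × bool × Base => Ty
unit × bool × unit => Ty
unit × bool × unit => Pr
unit × bool × unit => Base
unit × bool × unit => unit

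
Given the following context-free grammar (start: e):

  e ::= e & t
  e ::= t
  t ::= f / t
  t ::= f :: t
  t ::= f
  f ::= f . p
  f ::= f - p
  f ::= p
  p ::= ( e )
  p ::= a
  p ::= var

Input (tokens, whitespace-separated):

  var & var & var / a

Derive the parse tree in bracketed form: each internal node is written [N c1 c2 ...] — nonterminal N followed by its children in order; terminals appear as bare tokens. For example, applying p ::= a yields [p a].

e
e & t
e & t & t
t & t & t
f & t & t
p & t & t
var & t & t
var & f & t
var & p & t
var & var & t
var & var & f / t
var & var & p / t
var & var & var / t
var & var & var / f
var & var & var / p
var & var & var / a

[e [e [e [t [f [p var]]]] & [t [f [p var]]]] & [t [f [p var]] / [t [f [p a]]]]]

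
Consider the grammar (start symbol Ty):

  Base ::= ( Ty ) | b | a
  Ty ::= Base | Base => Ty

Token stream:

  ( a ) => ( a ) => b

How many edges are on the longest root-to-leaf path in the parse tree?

[Ty [Base ( [Ty [Base a]] )] => [Ty [Base ( [Ty [Base a]] )] => [Ty [Base b]]]]

5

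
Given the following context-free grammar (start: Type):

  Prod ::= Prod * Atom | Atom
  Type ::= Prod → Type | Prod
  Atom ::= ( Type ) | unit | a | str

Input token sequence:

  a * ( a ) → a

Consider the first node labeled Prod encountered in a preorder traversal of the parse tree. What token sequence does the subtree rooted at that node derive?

[Type [Prod [Prod [Atom a]] * [Atom ( [Type [Prod [Atom a]]] )]] → [Type [Prod [Atom a]]]]

a * ( a )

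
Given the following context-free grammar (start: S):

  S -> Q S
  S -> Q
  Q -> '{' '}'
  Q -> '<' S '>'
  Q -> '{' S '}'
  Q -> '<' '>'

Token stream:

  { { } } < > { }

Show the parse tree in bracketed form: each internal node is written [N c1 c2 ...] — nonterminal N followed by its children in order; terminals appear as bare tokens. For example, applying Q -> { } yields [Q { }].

S
Q S
{ S } S
{ Q } S
{ { } } S
{ { } } Q S
{ { } } < > S
{ { } } < > Q
{ { } } < > { }

[S [Q { [S [Q { }]] }] [S [Q < >] [S [Q { }]]]]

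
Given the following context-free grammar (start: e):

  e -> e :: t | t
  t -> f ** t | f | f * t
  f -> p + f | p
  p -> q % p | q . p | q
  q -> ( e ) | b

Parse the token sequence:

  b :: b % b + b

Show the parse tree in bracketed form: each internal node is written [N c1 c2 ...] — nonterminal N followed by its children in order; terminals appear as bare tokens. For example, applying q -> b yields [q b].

[e [e [t [f [p [q b]]]]] :: [t [f [p [q b] % [p [q b]]] + [f [p [q b]]]]]]

e
e :: t
t :: t
f :: t
p :: t
q :: t
b :: t
b :: f
b :: p + f
b :: q % p + f
b :: b % p + f
b :: b % q + f
b :: b % b + f
b :: b % b + p
b :: b % b + q
b :: b % b + b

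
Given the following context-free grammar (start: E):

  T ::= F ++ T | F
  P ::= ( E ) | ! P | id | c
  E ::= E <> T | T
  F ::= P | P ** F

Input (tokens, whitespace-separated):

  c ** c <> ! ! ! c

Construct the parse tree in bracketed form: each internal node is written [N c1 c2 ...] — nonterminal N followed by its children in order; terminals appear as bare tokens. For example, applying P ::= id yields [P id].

E
E <> T
T <> T
F <> T
P ** F <> T
c ** F <> T
c ** P <> T
c ** c <> T
c ** c <> F
c ** c <> P
c ** c <> ! P
c ** c <> ! ! P
c ** c <> ! ! ! P
c ** c <> ! ! ! c

[E [E [T [F [P c] ** [F [P c]]]]] <> [T [F [P ! [P ! [P ! [P c]]]]]]]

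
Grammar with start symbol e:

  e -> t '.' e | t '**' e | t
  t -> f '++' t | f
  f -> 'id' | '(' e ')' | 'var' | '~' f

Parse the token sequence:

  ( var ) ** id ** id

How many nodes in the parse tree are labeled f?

[e [t [f ( [e [t [f var]]] )]] ** [e [t [f id]] ** [e [t [f id]]]]]

4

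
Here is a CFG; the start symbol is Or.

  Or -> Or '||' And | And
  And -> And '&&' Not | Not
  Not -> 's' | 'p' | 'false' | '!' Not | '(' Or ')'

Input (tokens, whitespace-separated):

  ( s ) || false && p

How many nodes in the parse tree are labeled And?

4

[Or [Or [And [Not ( [Or [And [Not s]]] )]]] || [And [And [Not false]] && [Not p]]]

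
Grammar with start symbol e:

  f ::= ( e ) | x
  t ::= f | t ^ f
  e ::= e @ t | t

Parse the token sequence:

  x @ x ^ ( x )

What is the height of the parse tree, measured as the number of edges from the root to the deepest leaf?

[e [e [t [f x]]] @ [t [t [f x]] ^ [f ( [e [t [f x]]] )]]]

6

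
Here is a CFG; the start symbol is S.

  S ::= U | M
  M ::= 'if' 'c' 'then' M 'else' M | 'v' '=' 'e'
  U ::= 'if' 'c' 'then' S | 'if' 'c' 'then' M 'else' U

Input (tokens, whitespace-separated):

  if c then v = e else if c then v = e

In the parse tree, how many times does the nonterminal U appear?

[S [U if c then [M v = e] else [U if c then [S [M v = e]]]]]

2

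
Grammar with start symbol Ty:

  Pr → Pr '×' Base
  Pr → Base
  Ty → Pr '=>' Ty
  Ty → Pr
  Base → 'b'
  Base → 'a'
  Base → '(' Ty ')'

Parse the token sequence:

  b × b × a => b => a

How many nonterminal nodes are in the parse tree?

[Ty [Pr [Pr [Pr [Base b]] × [Base b]] × [Base a]] => [Ty [Pr [Base b]] => [Ty [Pr [Base a]]]]]

13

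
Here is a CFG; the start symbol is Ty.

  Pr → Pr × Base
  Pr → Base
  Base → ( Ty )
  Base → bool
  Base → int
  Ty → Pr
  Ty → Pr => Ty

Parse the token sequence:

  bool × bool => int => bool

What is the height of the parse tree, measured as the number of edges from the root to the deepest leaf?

5

[Ty [Pr [Pr [Base bool]] × [Base bool]] => [Ty [Pr [Base int]] => [Ty [Pr [Base bool]]]]]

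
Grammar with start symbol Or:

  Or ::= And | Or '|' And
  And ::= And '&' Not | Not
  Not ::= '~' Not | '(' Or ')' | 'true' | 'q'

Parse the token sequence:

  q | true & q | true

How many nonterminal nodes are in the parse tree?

11

[Or [Or [Or [And [Not q]]] | [And [And [Not true]] & [Not q]]] | [And [Not true]]]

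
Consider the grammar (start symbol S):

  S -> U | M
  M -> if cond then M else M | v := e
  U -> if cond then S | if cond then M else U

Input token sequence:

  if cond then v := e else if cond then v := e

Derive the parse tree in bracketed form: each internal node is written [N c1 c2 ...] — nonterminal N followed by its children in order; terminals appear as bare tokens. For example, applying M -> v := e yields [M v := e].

[S [U if cond then [M v := e] else [U if cond then [S [M v := e]]]]]

S
U
if cond then M else U
if cond then v := e else U
if cond then v := e else if cond then S
if cond then v := e else if cond then M
if cond then v := e else if cond then v := e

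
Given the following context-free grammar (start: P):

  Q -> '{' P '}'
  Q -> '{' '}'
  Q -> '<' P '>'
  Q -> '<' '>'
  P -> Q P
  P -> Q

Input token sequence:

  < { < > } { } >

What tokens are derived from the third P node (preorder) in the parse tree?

< >

[P [Q < [P [Q { [P [Q < >]] }] [P [Q { }]]] >]]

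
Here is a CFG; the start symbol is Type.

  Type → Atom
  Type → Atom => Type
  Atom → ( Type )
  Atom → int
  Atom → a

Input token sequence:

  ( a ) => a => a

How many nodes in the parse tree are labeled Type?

4

[Type [Atom ( [Type [Atom a]] )] => [Type [Atom a] => [Type [Atom a]]]]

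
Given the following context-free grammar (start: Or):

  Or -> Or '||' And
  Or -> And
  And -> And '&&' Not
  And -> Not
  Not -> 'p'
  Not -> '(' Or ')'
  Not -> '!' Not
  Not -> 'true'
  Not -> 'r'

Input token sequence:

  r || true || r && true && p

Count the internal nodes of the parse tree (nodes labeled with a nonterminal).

[Or [Or [Or [And [Not r]]] || [And [Not true]]] || [And [And [And [Not r]] && [Not true]] && [Not p]]]

13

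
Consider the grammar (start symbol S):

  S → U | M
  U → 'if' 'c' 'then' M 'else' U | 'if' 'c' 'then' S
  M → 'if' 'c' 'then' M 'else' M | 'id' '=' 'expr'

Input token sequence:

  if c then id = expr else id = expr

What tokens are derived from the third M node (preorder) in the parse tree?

[S [M if c then [M id = expr] else [M id = expr]]]

id = expr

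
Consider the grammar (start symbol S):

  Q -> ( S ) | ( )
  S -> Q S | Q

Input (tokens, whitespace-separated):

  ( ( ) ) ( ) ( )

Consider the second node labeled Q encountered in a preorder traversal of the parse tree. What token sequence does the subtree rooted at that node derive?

( )

[S [Q ( [S [Q ( )]] )] [S [Q ( )] [S [Q ( )]]]]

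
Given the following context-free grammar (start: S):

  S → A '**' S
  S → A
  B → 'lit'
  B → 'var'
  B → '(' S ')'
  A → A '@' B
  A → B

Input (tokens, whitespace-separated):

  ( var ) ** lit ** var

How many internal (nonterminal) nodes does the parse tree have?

[S [A [B ( [S [A [B var]]] )]] ** [S [A [B lit]] ** [S [A [B var]]]]]

12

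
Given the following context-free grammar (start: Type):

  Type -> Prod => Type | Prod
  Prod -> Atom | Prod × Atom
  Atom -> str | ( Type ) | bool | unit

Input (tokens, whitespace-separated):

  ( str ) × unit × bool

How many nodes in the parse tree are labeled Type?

[Type [Prod [Prod [Prod [Atom ( [Type [Prod [Atom str]]] )]] × [Atom unit]] × [Atom bool]]]

2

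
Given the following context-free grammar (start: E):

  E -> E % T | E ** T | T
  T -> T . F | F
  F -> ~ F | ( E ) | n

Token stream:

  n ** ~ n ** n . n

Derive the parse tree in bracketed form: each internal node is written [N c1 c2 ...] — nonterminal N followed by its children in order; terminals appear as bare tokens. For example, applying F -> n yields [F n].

[E [E [E [T [F n]]] ** [T [F ~ [F n]]]] ** [T [T [F n]] . [F n]]]

E
E ** T
E ** T ** T
T ** T ** T
F ** T ** T
n ** T ** T
n ** F ** T
n ** ~ F ** T
n ** ~ n ** T
n ** ~ n ** T . F
n ** ~ n ** F . F
n ** ~ n ** n . F
n ** ~ n ** n . n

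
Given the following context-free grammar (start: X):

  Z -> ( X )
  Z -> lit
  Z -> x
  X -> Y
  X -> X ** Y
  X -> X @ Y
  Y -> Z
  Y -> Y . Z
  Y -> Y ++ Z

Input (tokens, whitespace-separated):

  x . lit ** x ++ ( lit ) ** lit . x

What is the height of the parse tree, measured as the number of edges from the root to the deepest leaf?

7

[X [X [X [Y [Y [Z x]] . [Z lit]]] ** [Y [Y [Z x]] ++ [Z ( [X [Y [Z lit]]] )]]] ** [Y [Y [Z lit]] . [Z x]]]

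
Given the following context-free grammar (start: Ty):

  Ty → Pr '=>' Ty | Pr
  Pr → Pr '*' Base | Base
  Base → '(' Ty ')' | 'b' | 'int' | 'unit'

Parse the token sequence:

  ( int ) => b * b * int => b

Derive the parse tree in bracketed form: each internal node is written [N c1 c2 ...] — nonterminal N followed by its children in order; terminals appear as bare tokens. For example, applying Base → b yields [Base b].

Ty
Pr => Ty
Base => Ty
( Ty ) => Ty
( Pr ) => Ty
( Base ) => Ty
( int ) => Ty
( int ) => Pr => Ty
( int ) => Pr * Base => Ty
( int ) => Pr * Base * Base => Ty
( int ) => Base * Base * Base => Ty
( int ) => b * Base * Base => Ty
( int ) => b * b * Base => Ty
( int ) => b * b * int => Ty
( int ) => b * b * int => Pr
( int ) => b * b * int => Base
( int ) => b * b * int => b

[Ty [Pr [Base ( [Ty [Pr [Base int]]] )]] => [Ty [Pr [Pr [Pr [Base b]] * [Base b]] * [Base int]] => [Ty [Pr [Base b]]]]]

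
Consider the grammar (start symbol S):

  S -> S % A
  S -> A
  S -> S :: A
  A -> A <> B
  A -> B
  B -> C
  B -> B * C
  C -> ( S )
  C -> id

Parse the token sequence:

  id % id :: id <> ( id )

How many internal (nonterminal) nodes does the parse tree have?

[S [S [S [A [B [C id]]]] % [A [B [C id]]]] :: [A [A [B [C id]]] <> [B [C ( [S [A [B [C id]]]] )]]]]

19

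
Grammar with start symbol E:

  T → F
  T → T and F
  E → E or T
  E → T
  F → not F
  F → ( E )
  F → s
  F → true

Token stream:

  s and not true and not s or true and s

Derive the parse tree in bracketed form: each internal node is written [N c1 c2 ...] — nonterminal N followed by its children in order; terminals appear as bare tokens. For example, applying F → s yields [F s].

[E [E [T [T [T [F s]] and [F not [F true]]] and [F not [F s]]]] or [T [T [F true]] and [F s]]]

E
E or T
T or T
T and F or T
T and F and F or T
F and F and F or T
s and F and F or T
s and not F and F or T
s and not true and F or T
s and not true and not F or T
s and not true and not s or T
s and not true and not s or T and F
s and not true and not s or F and F
s and not true and not s or true and F
s and not true and not s or true and s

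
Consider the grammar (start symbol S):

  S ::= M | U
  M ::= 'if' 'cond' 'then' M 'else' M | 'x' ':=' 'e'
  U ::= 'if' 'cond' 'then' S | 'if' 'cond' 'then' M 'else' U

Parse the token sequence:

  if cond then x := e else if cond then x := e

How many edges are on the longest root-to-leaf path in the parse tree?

5

[S [U if cond then [M x := e] else [U if cond then [S [M x := e]]]]]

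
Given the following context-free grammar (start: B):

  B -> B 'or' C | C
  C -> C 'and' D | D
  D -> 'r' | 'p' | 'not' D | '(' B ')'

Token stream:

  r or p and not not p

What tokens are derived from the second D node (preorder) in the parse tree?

[B [B [C [D r]]] or [C [C [D p]] and [D not [D not [D p]]]]]

p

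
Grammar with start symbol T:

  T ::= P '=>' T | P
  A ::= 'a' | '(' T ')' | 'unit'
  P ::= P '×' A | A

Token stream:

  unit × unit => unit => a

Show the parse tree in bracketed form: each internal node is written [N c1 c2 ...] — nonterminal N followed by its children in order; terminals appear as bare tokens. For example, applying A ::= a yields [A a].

[T [P [P [A unit]] × [A unit]] => [T [P [A unit]] => [T [P [A a]]]]]

T
P => T
P × A => T
A × A => T
unit × A => T
unit × unit => T
unit × unit => P => T
unit × unit => A => T
unit × unit => unit => T
unit × unit => unit => P
unit × unit => unit => A
unit × unit => unit => a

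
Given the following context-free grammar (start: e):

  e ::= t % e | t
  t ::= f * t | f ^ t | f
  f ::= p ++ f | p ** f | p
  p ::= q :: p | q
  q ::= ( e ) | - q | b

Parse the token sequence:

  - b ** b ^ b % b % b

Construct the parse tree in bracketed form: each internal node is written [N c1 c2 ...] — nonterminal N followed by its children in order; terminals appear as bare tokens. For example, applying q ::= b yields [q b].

e
t % e
f ^ t % e
p ** f ^ t % e
q ** f ^ t % e
- q ** f ^ t % e
- b ** f ^ t % e
- b ** p ^ t % e
- b ** q ^ t % e
- b ** b ^ t % e
- b ** b ^ f % e
- b ** b ^ p % e
- b ** b ^ q % e
- b ** b ^ b % e
- b ** b ^ b % t % e
- b ** b ^ b % f % e
- b ** b ^ b % p % e
- b ** b ^ b % q % e
- b ** b ^ b % b % e
- b ** b ^ b % b % t
- b ** b ^ b % b % f
- b ** b ^ b % b % p
- b ** b ^ b % b % q
- b ** b ^ b % b % b

[e [t [f [p [q - [q b]]] ** [f [p [q b]]]] ^ [t [f [p [q b]]]]] % [e [t [f [p [q b]]]] % [e [t [f [p [q b]]]]]]]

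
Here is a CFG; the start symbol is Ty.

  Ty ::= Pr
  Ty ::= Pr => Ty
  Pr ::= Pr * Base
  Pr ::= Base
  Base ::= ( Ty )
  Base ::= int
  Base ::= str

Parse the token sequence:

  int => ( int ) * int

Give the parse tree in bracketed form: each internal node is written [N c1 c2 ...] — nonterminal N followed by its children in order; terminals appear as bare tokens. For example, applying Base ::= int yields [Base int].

[Ty [Pr [Base int]] => [Ty [Pr [Pr [Base ( [Ty [Pr [Base int]]] )]] * [Base int]]]]

Ty
Pr => Ty
Base => Ty
int => Ty
int => Pr
int => Pr * Base
int => Base * Base
int => ( Ty ) * Base
int => ( Pr ) * Base
int => ( Base ) * Base
int => ( int ) * Base
int => ( int ) * int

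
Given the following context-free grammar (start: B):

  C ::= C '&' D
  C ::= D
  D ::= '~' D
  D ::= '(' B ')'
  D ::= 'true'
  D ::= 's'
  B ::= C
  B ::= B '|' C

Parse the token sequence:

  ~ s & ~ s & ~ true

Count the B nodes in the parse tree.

1

[B [C [C [C [D ~ [D s]]] & [D ~ [D s]]] & [D ~ [D true]]]]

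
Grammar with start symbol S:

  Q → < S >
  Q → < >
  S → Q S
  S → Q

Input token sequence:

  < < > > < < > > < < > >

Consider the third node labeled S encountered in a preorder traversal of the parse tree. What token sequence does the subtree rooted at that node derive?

[S [Q < [S [Q < >]] >] [S [Q < [S [Q < >]] >] [S [Q < [S [Q < >]] >]]]]

< < > > < < > >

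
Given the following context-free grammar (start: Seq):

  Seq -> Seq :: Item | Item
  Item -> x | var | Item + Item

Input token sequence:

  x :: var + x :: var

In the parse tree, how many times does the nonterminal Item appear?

[Seq [Seq [Seq [Item x]] :: [Item [Item var] + [Item x]]] :: [Item var]]

5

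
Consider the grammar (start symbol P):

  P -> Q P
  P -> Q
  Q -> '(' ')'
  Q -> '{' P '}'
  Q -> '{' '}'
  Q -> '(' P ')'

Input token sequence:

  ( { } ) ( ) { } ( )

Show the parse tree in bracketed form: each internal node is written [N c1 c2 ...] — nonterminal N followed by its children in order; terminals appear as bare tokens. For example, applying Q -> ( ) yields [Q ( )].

P
Q P
( P ) P
( Q ) P
( { } ) P
( { } ) Q P
( { } ) ( ) P
( { } ) ( ) Q P
( { } ) ( ) { } P
( { } ) ( ) { } Q
( { } ) ( ) { } ( )

[P [Q ( [P [Q { }]] )] [P [Q ( )] [P [Q { }] [P [Q ( )]]]]]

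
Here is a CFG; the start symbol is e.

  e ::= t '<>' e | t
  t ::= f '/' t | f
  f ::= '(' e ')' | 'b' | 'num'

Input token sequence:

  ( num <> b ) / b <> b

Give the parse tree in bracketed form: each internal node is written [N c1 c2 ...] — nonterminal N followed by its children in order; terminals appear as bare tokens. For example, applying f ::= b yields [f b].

[e [t [f ( [e [t [f num]] <> [e [t [f b]]]] )] / [t [f b]]] <> [e [t [f b]]]]

e
t <> e
f / t <> e
( e ) / t <> e
( t <> e ) / t <> e
( f <> e ) / t <> e
( num <> e ) / t <> e
( num <> t ) / t <> e
( num <> f ) / t <> e
( num <> b ) / t <> e
( num <> b ) / f <> e
( num <> b ) / b <> e
( num <> b ) / b <> t
( num <> b ) / b <> f
( num <> b ) / b <> b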